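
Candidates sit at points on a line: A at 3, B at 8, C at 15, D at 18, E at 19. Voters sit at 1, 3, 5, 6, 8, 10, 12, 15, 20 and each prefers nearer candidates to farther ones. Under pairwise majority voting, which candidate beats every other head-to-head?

B

With single-peaked preferences on a line, the Condorcet winner is the candidate closest to the median voter.
The median voter (position 8) is closest to B at 8.
Check: B vs A — voters closer to B: 6 of 9.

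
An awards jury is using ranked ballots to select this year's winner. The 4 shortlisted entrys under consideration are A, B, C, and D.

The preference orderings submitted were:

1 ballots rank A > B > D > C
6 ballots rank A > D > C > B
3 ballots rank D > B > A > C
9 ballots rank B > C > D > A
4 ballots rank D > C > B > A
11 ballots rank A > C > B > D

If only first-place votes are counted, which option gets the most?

First-place vote totals:
  A: 18
  B: 9
  C: 0
  D: 7
A has the most first-place votes.

A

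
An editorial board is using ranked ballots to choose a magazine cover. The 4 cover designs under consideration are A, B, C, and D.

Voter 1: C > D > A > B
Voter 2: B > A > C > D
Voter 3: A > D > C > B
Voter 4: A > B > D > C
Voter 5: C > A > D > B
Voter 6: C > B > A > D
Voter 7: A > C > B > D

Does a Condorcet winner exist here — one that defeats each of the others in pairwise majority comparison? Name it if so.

Head-to-head results (7 voters total):
A vs B: A wins 5–2.
A vs C: A wins 4–3.
A vs D: A wins 6–1.
B vs C: C wins 5–2.
B vs D: B wins 4–3.
C vs D: C wins 5–2.
A beats each rival — B (5–2), C (4–3), D (6–1) — so A is the Condorcet winner.

A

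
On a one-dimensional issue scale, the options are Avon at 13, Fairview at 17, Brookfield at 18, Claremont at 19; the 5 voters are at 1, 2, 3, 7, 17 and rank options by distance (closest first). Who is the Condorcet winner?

Avon

With single-peaked preferences on a line, the Condorcet winner is the candidate closest to the median voter.
The median voter (position 3) is closest to Avon at 13.
Check: Avon vs Claremont — voters closer to Avon: 4 of 5.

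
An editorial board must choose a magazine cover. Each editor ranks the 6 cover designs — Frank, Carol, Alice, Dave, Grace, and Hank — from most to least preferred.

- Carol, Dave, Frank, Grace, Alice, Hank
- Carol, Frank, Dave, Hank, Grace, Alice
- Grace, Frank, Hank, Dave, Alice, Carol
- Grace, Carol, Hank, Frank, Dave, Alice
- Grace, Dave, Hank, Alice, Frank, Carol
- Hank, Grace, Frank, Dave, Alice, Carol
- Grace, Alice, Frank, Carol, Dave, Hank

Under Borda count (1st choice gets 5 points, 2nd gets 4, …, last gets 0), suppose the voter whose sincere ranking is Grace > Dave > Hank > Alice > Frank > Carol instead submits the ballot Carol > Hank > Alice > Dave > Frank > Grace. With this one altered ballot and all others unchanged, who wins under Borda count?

Borda totals with the altered ballot: Frank 20, Carol 21, Alice 10, Dave 15, Grace 22, Hank 17.
The winner is unchanged: still Grace.

Grace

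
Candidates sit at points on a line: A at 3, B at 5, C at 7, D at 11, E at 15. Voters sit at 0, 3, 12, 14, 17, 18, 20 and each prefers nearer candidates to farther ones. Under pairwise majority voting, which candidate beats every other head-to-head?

E

With single-peaked preferences on a line, the Condorcet winner is the candidate closest to the median voter.
The median voter (position 14) is closest to E at 15.
Check: E vs D — voters closer to E: 4 of 7.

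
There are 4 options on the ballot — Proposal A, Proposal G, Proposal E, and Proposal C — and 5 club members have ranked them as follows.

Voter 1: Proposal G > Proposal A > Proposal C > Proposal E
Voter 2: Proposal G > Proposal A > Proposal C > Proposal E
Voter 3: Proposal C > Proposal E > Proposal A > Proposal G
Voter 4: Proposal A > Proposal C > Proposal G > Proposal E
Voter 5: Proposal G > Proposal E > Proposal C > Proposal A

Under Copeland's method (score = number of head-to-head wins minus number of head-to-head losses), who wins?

Pairwise results:
  Proposal A vs Proposal G: Proposal G wins 3–2.
  Proposal A vs Proposal E: Proposal A wins 3–2.
  Proposal A vs Proposal C: Proposal A wins 3–2.
  Proposal G vs Proposal E: Proposal G wins 4–1.
  Proposal G vs Proposal C: Proposal G wins 3–2.
  Proposal E vs Proposal C: Proposal C wins 4–1.
Copeland scores (wins − losses):
  Proposal A: 2 − 1 = 1
  Proposal G: 3 − 0 = 3
  Proposal E: 0 − 3 = -3
  Proposal C: 1 − 2 = -1
Proposal G has the best Copeland score.

Proposal G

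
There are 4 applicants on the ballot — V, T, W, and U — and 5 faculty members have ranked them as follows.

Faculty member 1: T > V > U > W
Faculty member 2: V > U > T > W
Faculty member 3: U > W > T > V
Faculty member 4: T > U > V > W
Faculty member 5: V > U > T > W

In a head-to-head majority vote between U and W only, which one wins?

Ballots ranking U above W: 5.
Ballots ranking W above U: 0.
U wins the head-to-head, 5–0.

U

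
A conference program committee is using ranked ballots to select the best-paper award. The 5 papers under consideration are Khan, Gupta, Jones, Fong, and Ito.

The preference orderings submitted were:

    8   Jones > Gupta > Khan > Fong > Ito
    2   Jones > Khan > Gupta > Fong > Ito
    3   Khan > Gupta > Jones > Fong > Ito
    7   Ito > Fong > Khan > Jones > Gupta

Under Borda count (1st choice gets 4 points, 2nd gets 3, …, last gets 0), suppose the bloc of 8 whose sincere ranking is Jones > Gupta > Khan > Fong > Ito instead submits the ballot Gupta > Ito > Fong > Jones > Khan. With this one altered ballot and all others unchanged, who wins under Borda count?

Ito

Borda totals with the altered ballot: Khan 32, Gupta 45, Jones 29, Fong 42, Ito 52.
The switch changes the winner from Jones to Ito.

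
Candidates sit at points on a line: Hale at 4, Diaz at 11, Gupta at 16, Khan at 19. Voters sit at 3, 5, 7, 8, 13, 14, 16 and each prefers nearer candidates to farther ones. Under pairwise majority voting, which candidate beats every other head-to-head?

With single-peaked preferences on a line, the Condorcet winner is the candidate closest to the median voter.
The median voter (position 8) is closest to Diaz at 11.
Check: Diaz vs Hale — voters closer to Diaz: 4 of 7.

Diaz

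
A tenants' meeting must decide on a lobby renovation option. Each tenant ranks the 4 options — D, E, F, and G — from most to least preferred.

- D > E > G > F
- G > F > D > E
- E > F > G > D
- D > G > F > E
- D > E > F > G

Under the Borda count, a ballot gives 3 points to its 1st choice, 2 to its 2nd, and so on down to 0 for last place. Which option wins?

D

Borda scores:
  D: 3 + 1 + 0 + 3 + 3 = 10
  E: 2 + 0 + 3 + 0 + 2 = 7
  F: 0 + 2 + 2 + 1 + 1 = 6
  G: 1 + 3 + 1 + 2 + 0 = 7
D has the highest total.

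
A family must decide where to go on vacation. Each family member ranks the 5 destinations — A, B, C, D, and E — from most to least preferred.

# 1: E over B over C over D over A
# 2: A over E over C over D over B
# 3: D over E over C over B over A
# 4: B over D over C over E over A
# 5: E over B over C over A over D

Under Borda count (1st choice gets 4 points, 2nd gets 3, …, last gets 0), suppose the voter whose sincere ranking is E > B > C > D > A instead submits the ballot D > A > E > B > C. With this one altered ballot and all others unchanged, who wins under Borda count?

E

Borda totals with the altered ballot: A 8, B 9, C 8, D 12, E 13.
The winner is unchanged: still E.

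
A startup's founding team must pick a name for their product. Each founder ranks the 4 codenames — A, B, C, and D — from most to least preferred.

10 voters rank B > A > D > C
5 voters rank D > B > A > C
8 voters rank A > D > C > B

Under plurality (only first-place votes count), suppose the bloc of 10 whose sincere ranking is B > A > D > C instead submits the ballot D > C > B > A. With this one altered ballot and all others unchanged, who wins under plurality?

First-place totals with the altered ballot: A 8, B 0, C 0, D 15.
The switch changes the winner from B to D.

D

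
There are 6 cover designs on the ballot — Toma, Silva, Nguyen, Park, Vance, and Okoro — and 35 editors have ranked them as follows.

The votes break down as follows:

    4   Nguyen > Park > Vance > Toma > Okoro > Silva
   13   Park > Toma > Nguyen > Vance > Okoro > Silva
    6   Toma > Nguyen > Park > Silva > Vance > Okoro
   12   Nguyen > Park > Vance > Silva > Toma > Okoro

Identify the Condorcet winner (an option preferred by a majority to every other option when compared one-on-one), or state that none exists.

Head-to-head results (35 voters total):
Toma vs Silva: Toma wins 23–12.
Toma vs Nguyen: Toma wins 19–16.
Toma vs Park: Park wins 29–6.
Toma vs Vance: Toma wins 19–16.
Toma vs Okoro: Toma wins 35–0.
Silva vs Nguyen: Nguyen wins 35–0.
Silva vs Park: Park wins 35–0.
Silva vs Vance: Vance wins 29–6.
Silva vs Okoro: Silva wins 18–17.
Nguyen vs Park: Nguyen wins 22–13.
Nguyen vs Vance: Nguyen wins 35–0.
Nguyen vs Okoro: Nguyen wins 35–0.
Park vs Vance: Park wins 35–0.
Park vs Okoro: Park wins 35–0.
Vance vs Okoro: Vance wins 35–0.
No candidate beats all others: Toma beats Nguyen beats Park beats Toma, a majority cycle.

None — there is no Condorcet winner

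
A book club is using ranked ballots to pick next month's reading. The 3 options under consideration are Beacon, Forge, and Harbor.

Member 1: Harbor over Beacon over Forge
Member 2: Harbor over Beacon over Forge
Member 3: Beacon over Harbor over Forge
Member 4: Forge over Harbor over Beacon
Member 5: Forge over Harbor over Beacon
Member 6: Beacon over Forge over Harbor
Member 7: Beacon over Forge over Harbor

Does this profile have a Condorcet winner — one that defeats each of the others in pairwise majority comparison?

Head-to-head results (7 voters total):
Beacon vs Forge: Beacon wins 5–2.
Beacon vs Harbor: Harbor wins 4–3.
Forge vs Harbor: Forge wins 4–3.
No candidate beats all others: Beacon beats Forge beats Harbor beats Beacon, a majority cycle.

No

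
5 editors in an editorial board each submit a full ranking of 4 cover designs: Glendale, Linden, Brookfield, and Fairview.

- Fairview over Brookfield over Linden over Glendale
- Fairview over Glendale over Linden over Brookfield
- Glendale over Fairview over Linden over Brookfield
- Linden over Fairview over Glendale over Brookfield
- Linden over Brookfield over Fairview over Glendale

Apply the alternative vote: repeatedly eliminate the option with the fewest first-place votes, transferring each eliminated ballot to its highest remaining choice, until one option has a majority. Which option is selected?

Round 1: Linden 2, Fairview 2, Glendale 1, Brookfield 0. Brookfield has the fewest and is eliminated.
Round 2: Linden 2, Fairview 2, Glendale 1. Glendale has the fewest and is eliminated.
Round 3: Fairview 3, Linden 2. Fairview has a majority.

Fairview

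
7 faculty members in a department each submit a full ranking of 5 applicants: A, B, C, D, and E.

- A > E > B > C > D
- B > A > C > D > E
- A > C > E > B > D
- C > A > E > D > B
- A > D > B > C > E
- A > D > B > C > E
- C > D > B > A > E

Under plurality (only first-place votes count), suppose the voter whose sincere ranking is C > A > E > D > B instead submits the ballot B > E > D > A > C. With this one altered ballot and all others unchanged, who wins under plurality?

First-place totals with the altered ballot: A 4, B 2, C 1, D 0, E 0.
The winner is unchanged: still A.

A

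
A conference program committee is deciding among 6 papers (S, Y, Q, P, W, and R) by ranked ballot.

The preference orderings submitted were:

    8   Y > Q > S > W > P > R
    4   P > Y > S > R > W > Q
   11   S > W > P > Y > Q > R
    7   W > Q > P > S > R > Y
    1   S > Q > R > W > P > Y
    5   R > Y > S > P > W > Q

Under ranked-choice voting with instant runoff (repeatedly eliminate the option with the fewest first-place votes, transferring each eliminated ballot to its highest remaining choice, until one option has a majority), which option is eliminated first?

Q

Round 1: S 12, Y 8, W 7, R 5, P 4, Q 0. Q has the fewest and is eliminated.
Round 2: S 12, Y 8, W 7, R 5, P 4. P has the fewest and is eliminated.
Round 3: S 12, Y 12, W 7, R 5. R has the fewest and is eliminated.
Round 4: Y 17, S 12, W 7. W has the fewest and is eliminated.
Round 5: S 19, Y 17. S has a majority.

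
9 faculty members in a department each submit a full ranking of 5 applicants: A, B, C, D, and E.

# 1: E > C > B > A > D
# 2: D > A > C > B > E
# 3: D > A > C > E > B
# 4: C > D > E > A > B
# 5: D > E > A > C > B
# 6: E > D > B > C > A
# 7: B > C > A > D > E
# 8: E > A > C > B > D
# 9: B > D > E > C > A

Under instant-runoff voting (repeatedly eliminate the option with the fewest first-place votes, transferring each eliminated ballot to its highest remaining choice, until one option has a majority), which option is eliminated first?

A

Round 1: D 3, E 3, B 2, C 1, A 0. A has the fewest and is eliminated.
Round 2: D 3, E 3, B 2, C 1. C has the fewest and is eliminated.
Round 3: D 4, E 3, B 2. B has the fewest and is eliminated.
Round 4: D 6, E 3. D has a majority.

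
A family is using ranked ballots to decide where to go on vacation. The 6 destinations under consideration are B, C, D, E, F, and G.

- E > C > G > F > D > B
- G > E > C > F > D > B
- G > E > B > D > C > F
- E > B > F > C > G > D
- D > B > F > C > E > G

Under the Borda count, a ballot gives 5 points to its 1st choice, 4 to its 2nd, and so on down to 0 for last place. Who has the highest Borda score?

Borda scores:
  B: 0 + 0 + 3 + 4 + 4 = 11
  C: 4 + 3 + 1 + 2 + 2 = 12
  D: 1 + 1 + 2 + 0 + 5 = 9
  E: 5 + 4 + 4 + 5 + 1 = 19
  F: 2 + 2 + 0 + 3 + 3 = 10
  G: 3 + 5 + 5 + 1 + 0 = 14
E has the highest total.

E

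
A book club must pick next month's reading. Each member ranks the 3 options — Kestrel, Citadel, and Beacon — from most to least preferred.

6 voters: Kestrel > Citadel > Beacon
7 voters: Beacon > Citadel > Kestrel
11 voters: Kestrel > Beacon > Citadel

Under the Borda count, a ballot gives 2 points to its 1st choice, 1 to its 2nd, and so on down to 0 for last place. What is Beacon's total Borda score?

Borda scores:
  Kestrel: 6·2 + 7·0 + 11·2 = 34
  Citadel: 6·1 + 7·1 + 11·0 = 13
  Beacon: 6·0 + 7·2 + 11·1 = 25

25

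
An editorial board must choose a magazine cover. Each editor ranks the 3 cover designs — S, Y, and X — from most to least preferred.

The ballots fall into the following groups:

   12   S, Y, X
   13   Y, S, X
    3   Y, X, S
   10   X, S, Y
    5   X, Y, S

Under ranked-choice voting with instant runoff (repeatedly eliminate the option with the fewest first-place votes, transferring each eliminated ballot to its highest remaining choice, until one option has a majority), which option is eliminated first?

S

Round 1: Y 16, X 15, S 12. S has the fewest and is eliminated.
Round 2: Y 28, X 15. Y has a majority.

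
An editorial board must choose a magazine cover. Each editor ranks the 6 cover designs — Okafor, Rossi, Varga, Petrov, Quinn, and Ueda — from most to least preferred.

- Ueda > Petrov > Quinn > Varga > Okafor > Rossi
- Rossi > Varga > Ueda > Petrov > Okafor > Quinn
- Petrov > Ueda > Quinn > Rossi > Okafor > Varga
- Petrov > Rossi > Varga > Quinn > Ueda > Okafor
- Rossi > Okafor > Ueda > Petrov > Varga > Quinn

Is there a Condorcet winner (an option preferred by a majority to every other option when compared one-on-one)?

Head-to-head results (5 voters total):
Okafor vs Rossi: Rossi wins 4–1.
Okafor vs Varga: Varga wins 3–2.
Okafor vs Petrov: Petrov wins 4–1.
Okafor vs Quinn: Quinn wins 3–2.
Okafor vs Ueda: Ueda wins 4–1.
Rossi vs Varga: Rossi wins 4–1.
Rossi vs Petrov: Petrov wins 3–2.
Rossi vs Quinn: Rossi wins 3–2.
Rossi vs Ueda: Rossi wins 3–2.
Varga vs Petrov: Petrov wins 4–1.
Varga vs Quinn: Varga wins 3–2.
Varga vs Ueda: Ueda wins 3–2.
Petrov vs Quinn: Petrov wins 5–0.
Petrov vs Ueda: Ueda wins 3–2.
Quinn vs Ueda: Ueda wins 4–1.
No candidate beats all others: Rossi beats Ueda beats Petrov beats Rossi, a majority cycle.

No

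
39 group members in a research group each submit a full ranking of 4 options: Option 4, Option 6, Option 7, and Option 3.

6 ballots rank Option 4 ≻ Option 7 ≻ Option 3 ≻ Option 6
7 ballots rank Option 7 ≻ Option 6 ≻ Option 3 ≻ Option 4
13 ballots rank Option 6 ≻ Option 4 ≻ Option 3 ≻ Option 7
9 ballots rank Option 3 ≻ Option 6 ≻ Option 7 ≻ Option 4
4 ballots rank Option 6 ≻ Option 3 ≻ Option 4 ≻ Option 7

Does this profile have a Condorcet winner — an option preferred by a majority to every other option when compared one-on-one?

Head-to-head results (39 voters total):
Option 4 vs Option 6: Option 6 wins 33–6.
Option 4 vs Option 7: Option 4 wins 23–16.
Option 4 vs Option 3: Option 3 wins 20–19.
Option 6 vs Option 7: Option 6 wins 26–13.
Option 6 vs Option 3: Option 6 wins 24–15.
Option 7 vs Option 3: Option 3 wins 26–13.
Option 6 beats each rival — Option 4 (33–6), Option 7 (26–13), Option 3 (24–15) — so Option 6 is the Condorcet winner.

Yes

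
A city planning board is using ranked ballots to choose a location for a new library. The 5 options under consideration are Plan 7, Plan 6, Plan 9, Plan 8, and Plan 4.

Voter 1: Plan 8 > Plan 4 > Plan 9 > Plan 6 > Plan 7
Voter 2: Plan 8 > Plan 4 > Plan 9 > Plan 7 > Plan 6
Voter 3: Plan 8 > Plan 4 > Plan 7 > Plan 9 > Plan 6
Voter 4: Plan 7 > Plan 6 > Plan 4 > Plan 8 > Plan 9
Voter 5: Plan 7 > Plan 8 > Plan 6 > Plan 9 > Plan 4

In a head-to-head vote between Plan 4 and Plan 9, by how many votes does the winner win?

3

Ballots ranking Plan 4 above Plan 9: 4.
Ballots ranking Plan 9 above Plan 4: 1.
Plan 4 wins 4–1, a margin of 3.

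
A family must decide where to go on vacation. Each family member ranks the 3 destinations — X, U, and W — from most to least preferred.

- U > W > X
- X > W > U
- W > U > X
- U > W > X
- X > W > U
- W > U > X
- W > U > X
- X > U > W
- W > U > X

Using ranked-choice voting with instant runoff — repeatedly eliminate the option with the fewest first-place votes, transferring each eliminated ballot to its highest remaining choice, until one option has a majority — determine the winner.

Round 1: W 4, X 3, U 2. U has the fewest and is eliminated.
Round 2: W 6, X 3. W has a majority.

W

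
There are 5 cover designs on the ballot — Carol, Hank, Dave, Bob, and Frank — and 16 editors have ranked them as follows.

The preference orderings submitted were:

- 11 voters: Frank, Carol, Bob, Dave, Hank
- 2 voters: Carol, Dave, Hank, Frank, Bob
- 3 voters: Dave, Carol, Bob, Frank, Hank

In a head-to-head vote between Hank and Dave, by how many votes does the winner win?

Ballots ranking Hank above Dave: 0.
Ballots ranking Dave above Hank: 11+2+3 = 16.
Dave wins 16–0, a margin of 16.

16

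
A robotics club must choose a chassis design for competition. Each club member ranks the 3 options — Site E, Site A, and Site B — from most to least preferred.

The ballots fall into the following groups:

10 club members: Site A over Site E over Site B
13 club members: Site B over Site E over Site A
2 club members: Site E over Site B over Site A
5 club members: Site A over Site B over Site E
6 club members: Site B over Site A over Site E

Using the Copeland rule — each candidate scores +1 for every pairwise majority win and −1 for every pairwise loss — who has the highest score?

Site B

Pairwise results:
  Site E vs Site A: Site A wins 21–15.
  Site E vs Site B: Site B wins 24–12.
  Site A vs Site B: Site B wins 21–15.
Copeland scores (wins − losses):
  Site E: 0 − 2 = -2
  Site A: 1 − 1 = 0
  Site B: 2 − 0 = 2
Site B has the best Copeland score.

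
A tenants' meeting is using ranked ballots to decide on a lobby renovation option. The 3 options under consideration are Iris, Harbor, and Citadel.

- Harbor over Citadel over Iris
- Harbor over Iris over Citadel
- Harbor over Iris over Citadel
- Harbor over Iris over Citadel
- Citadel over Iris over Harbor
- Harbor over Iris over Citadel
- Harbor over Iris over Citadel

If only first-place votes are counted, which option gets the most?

Harbor

First-place vote totals:
  Iris: 0
  Harbor: 6
  Citadel: 1
Harbor has the most first-place votes.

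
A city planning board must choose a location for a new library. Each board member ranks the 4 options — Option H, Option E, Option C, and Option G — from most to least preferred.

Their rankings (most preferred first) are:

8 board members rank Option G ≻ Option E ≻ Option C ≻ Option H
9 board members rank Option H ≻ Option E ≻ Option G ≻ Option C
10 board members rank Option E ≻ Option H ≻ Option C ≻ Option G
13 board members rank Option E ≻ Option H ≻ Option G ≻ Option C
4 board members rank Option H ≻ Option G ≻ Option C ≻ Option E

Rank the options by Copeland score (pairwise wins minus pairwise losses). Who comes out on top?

Option E

Pairwise results:
  Option H vs Option E: Option E wins 31–13.
  Option H vs Option C: Option H wins 36–8.
  Option H vs Option G: Option H wins 36–8.
  Option E vs Option C: Option E wins 40–4.
  Option E vs Option G: Option E wins 32–12.
  Option C vs Option G: Option G wins 34–10.
Copeland scores (wins − losses):
  Option H: 2 − 1 = 1
  Option E: 3 − 0 = 3
  Option C: 0 − 3 = -3
  Option G: 1 − 2 = -1
Option E has the best Copeland score.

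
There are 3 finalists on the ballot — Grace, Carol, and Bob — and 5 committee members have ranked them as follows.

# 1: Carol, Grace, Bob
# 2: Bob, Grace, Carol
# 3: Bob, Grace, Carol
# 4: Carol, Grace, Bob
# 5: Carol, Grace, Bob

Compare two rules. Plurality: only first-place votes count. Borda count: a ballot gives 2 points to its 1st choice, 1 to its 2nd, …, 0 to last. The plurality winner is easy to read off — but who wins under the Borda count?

Carol

Plurality first-place counts: Grace 0, Carol 3, Bob 2 → Carol.
Borda totals: Grace 5, Carol 6, Bob 4 → Carol.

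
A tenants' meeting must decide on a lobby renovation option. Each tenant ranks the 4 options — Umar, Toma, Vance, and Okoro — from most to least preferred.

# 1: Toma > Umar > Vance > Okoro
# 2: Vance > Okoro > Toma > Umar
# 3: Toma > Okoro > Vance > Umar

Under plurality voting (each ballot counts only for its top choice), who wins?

First-place vote totals:
  Umar: 0
  Toma: 2
  Vance: 1
  Okoro: 0
Toma has the most first-place votes.

Toma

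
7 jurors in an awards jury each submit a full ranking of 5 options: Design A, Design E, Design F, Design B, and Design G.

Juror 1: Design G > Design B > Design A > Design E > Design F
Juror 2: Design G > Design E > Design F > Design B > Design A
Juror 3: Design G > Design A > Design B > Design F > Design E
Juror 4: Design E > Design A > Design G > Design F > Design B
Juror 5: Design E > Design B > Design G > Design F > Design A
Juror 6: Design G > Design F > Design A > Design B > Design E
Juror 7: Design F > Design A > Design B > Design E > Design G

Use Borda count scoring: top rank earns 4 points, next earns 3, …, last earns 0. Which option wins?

Borda scores:
  Design A: 2 + 0 + 3 + 3 + 0 + 2 + 3 = 13
  Design E: 1 + 3 + 0 + 4 + 4 + 0 + 1 = 13
  Design F: 0 + 2 + 1 + 1 + 1 + 3 + 4 = 12
  Design B: 3 + 1 + 2 + 0 + 3 + 1 + 2 = 12
  Design G: 4 + 4 + 4 + 2 + 2 + 4 + 0 = 20
Design G has the highest total.

Design G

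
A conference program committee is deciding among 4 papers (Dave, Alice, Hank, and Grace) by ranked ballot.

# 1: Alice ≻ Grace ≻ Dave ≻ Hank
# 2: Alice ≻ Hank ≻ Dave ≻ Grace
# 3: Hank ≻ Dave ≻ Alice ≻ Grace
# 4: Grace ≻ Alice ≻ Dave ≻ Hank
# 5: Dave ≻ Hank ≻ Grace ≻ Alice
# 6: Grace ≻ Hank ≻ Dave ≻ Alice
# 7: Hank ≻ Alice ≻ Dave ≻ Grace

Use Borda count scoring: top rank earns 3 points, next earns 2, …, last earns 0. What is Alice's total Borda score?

Borda scores:
  Dave: 1 + 1 + 2 + 1 + 3 + 1 + 1 = 10
  Alice: 3 + 3 + 1 + 2 + 0 + 0 + 2 = 11
  Hank: 0 + 2 + 3 + 0 + 2 + 2 + 3 = 12
  Grace: 2 + 0 + 0 + 3 + 1 + 3 + 0 = 9

11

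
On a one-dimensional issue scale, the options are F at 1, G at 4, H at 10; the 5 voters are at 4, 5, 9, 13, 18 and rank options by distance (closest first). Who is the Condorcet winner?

H

With single-peaked preferences on a line, the Condorcet winner is the candidate closest to the median voter.
The median voter (position 9) is closest to H at 10.
Check: H vs F — voters closer to H: 3 of 5.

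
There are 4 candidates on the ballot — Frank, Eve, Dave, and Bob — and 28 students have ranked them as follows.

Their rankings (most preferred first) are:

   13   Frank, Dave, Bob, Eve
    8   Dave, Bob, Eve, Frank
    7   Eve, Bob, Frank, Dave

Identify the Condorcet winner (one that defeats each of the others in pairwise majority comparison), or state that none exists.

Head-to-head results (28 voters total):
Frank vs Eve: Eve wins 15–13.
Frank vs Dave: Frank wins 20–8.
Frank vs Bob: Bob wins 15–13.
Eve vs Dave: Dave wins 21–7.
Eve vs Bob: Bob wins 21–7.
Dave vs Bob: Dave wins 21–7.
No candidate beats all others: Frank beats Dave beats Eve beats Frank, a majority cycle.

None — there is no Condorcet winner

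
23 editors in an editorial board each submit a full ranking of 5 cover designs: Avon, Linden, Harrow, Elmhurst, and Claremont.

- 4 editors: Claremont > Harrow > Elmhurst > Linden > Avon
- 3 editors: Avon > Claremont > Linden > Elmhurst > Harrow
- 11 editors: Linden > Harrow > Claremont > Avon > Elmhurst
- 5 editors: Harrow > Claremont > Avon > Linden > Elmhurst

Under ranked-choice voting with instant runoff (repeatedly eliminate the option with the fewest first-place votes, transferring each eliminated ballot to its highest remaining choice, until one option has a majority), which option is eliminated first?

Elmhurst

Round 1: Linden 11, Harrow 5, Claremont 4, Avon 3, Elmhurst 0. Elmhurst has the fewest and is eliminated.
Round 2: Linden 11, Harrow 5, Claremont 4, Avon 3. Avon has the fewest and is eliminated.
Round 3: Linden 11, Claremont 7, Harrow 5. Harrow has the fewest and is eliminated.
Round 4: Claremont 12, Linden 11. Claremont has a majority.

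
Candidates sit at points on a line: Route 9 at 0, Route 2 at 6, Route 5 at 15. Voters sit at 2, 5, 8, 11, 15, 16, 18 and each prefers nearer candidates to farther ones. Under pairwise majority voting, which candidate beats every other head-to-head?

Route 5

With single-peaked preferences on a line, the Condorcet winner is the candidate closest to the median voter.
The median voter (position 11) is closest to Route 5 at 15.
Check: Route 5 vs Route 9 — voters closer to Route 5: 5 of 7.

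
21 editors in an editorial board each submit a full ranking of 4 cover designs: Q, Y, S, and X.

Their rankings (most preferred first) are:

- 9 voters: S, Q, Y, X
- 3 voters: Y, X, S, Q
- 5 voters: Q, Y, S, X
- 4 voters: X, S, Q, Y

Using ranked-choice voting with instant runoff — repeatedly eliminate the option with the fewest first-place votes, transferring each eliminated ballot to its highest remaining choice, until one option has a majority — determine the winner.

Round 1: S 9, Q 5, X 4, Y 3. Y has the fewest and is eliminated.
Round 2: S 9, X 7, Q 5. Q has the fewest and is eliminated.
Round 3: S 14, X 7. S has a majority.

S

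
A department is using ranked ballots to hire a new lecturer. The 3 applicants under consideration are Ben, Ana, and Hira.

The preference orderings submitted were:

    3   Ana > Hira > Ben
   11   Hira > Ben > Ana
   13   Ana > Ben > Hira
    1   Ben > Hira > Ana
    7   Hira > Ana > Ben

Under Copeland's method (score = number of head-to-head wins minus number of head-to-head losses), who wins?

Hira

Pairwise results:
  Ben vs Ana: Ana wins 23–12.
  Ben vs Hira: Hira wins 21–14.
  Ana vs Hira: Hira wins 19–16.
Copeland scores (wins − losses):
  Ben: 0 − 2 = -2
  Ana: 1 − 1 = 0
  Hira: 2 − 0 = 2
Hira has the best Copeland score.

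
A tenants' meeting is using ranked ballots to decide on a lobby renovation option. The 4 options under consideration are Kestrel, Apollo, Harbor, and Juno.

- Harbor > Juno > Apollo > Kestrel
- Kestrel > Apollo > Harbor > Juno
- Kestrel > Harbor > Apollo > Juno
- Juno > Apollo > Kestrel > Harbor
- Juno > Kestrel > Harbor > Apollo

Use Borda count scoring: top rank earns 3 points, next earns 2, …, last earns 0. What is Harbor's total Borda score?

Borda scores:
  Kestrel: 0 + 3 + 3 + 1 + 2 = 9
  Apollo: 1 + 2 + 1 + 2 + 0 = 6
  Harbor: 3 + 1 + 2 + 0 + 1 = 7
  Juno: 2 + 0 + 0 + 3 + 3 = 8

7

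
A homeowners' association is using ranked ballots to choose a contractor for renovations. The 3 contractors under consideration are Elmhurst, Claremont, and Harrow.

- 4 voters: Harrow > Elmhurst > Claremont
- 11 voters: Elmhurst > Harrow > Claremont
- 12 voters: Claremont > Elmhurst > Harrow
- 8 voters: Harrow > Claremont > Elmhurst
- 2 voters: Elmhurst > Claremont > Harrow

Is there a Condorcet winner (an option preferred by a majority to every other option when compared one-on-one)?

Head-to-head results (37 voters total):
Elmhurst vs Claremont: Claremont wins 20–17.
Elmhurst vs Harrow: Elmhurst wins 25–12.
Claremont vs Harrow: Harrow wins 23–14.
No candidate beats all others: Elmhurst beats Harrow beats Claremont beats Elmhurst, a majority cycle.

No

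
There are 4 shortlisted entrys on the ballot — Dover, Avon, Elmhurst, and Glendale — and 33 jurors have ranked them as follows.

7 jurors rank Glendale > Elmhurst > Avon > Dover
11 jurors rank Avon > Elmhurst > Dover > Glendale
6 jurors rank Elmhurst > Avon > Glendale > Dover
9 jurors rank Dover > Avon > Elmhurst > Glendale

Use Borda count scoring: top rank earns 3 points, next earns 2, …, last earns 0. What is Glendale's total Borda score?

27

Borda scores:
  Dover: 7·0 + 11·1 + 6·0 + 9·3 = 38
  Avon: 7·1 + 11·3 + 6·2 + 9·2 = 70
  Elmhurst: 7·2 + 11·2 + 6·3 + 9·1 = 63
  Glendale: 7·3 + 11·0 + 6·1 + 9·0 = 27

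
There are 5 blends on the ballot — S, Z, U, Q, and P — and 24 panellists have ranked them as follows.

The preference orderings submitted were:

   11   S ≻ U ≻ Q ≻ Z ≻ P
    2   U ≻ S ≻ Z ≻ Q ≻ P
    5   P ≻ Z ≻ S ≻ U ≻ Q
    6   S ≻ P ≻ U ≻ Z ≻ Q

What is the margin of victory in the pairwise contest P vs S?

Ballots ranking P above S: 5.
Ballots ranking S above P: 11+2+6 = 19.
S wins 19–5, a margin of 14.

14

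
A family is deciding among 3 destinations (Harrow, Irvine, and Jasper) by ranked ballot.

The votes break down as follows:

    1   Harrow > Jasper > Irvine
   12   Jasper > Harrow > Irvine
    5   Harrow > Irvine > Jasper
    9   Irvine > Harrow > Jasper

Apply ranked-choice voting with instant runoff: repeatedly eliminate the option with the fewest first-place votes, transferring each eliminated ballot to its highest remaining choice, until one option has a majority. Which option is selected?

Irvine

Round 1: Jasper 12, Irvine 9, Harrow 6. Harrow has the fewest and is eliminated.
Round 2: Irvine 14, Jasper 13. Irvine has a majority.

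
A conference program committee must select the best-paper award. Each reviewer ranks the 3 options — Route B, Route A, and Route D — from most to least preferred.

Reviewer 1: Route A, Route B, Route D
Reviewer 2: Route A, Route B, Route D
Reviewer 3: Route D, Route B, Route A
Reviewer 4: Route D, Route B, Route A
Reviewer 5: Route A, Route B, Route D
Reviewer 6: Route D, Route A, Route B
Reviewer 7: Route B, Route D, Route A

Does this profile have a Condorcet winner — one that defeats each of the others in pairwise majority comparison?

No

Head-to-head results (7 voters total):
Route B vs Route A: Route A wins 4–3.
Route B vs Route D: Route B wins 4–3.
Route A vs Route D: Route D wins 4–3.
No candidate beats all others: Route B beats Route D beats Route A beats Route B, a majority cycle.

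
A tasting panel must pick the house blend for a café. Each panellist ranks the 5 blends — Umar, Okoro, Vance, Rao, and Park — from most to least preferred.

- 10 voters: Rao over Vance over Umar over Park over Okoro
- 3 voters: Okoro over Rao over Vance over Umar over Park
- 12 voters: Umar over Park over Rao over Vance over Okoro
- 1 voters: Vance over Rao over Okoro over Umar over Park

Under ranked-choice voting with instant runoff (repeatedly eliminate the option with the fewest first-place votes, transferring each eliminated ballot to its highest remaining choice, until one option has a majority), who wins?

Rao

Round 1: Umar 12, Rao 10, Okoro 3, Vance 1, Park 0. Park has the fewest and is eliminated.
Round 2: Umar 12, Rao 10, Okoro 3, Vance 1. Vance has the fewest and is eliminated.
Round 3: Umar 12, Rao 11, Okoro 3. Okoro has the fewest and is eliminated.
Round 4: Rao 14, Umar 12. Rao has a majority.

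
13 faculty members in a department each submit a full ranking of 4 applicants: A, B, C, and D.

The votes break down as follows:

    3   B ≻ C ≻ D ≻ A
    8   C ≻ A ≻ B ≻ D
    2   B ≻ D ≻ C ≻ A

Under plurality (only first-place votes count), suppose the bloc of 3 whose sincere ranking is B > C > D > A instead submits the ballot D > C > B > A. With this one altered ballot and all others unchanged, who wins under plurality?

C

First-place totals with the altered ballot: A 0, B 2, C 8, D 3.
The winner is unchanged: still C.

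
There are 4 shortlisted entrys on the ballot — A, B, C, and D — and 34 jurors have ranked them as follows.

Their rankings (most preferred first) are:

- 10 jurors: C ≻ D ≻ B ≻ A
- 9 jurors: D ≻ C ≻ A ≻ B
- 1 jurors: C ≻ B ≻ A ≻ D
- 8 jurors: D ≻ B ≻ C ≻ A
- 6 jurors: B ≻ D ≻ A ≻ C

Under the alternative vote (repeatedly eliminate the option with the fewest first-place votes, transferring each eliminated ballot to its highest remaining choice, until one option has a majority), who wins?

Round 1: D 17, C 11, B 6, A 0. A has the fewest and is eliminated.
Round 2: D 17, C 11, B 6. B has the fewest and is eliminated.
Round 3: D 23, C 11. D has a majority.

D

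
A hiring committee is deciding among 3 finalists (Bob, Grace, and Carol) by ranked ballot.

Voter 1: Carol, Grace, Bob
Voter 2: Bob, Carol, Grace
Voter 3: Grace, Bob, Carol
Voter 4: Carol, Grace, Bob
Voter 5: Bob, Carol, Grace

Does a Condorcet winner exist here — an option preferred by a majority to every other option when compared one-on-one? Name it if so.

Head-to-head results (5 voters total):
Bob vs Grace: Grace wins 3–2.
Bob vs Carol: Bob wins 3–2.
Grace vs Carol: Carol wins 4–1.
No candidate beats all others: Bob beats Carol beats Grace beats Bob, a majority cycle.

No Condorcet winner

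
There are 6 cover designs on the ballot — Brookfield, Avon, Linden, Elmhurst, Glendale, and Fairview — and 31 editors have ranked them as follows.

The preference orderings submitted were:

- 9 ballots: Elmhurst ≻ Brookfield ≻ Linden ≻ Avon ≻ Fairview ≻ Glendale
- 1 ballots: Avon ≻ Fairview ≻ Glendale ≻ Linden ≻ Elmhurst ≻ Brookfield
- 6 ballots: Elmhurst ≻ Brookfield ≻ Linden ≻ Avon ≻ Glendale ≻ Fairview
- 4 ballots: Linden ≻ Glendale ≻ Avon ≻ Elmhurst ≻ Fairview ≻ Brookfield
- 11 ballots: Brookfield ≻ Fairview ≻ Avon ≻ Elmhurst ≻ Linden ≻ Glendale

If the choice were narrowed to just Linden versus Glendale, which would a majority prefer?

Ballots ranking Linden above Glendale: 9+6+4+11 = 30.
Ballots ranking Glendale above Linden: 1.
Linden wins the head-to-head, 30–1.

Linden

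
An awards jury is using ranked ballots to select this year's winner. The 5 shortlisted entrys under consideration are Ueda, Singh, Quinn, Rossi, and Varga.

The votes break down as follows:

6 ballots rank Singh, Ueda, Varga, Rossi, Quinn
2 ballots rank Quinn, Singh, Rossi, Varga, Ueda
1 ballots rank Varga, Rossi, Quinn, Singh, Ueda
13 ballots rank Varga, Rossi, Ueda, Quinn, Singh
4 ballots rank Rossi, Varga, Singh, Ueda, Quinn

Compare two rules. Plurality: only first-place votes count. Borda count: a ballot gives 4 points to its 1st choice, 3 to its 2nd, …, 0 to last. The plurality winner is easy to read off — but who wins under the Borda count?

Varga

Plurality first-place counts: Ueda 0, Singh 6, Quinn 2, Rossi 4, Varga 14 → Varga.
Borda totals: Ueda 48, Singh 39, Quinn 23, Rossi 68, Varga 82 → Varga.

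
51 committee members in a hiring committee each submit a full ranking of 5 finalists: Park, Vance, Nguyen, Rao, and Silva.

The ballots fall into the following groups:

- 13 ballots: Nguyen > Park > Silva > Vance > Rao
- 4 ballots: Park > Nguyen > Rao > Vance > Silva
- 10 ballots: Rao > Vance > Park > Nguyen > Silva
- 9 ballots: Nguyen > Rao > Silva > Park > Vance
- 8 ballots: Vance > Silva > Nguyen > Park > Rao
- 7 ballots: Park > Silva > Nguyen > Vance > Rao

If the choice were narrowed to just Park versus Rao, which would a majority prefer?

Park

Ballots ranking Park above Rao: 13+4+8+7 = 32.
Ballots ranking Rao above Park: 10+9 = 19.
Park wins the head-to-head, 32–19.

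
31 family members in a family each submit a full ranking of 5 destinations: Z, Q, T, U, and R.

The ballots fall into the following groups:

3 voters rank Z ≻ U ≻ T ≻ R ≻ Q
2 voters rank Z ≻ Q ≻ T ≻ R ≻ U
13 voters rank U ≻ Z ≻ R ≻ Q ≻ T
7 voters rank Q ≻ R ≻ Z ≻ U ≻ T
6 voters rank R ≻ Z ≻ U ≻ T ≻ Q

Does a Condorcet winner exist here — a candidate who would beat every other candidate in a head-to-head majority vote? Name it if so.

Head-to-head results (31 voters total):
Z vs Q: Z wins 24–7.
Z vs T: Z wins 31–0.
Z vs U: Z wins 18–13.
Z vs R: Z wins 18–13.
Q vs T: Q wins 22–9.
Q vs U: U wins 22–9.
Q vs R: R wins 22–9.
T vs U: U wins 29–2.
T vs R: R wins 26–5.
U vs R: U wins 16–15.
Z beats each rival — Q (24–7), T (31–0), U (18–13), R (18–13) — so Z is the Condorcet winner.

Z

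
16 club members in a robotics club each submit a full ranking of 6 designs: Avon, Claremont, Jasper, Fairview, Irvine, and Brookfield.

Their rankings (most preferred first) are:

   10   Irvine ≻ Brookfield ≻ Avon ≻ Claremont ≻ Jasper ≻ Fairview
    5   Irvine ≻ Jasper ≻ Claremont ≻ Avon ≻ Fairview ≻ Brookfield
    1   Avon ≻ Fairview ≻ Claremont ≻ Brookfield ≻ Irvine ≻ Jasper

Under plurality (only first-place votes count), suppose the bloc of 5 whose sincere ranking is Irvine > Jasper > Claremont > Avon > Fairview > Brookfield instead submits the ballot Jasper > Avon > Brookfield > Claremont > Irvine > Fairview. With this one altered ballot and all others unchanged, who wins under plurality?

Irvine

First-place totals with the altered ballot: Avon 1, Claremont 0, Jasper 5, Fairview 0, Irvine 10, Brookfield 0.
The winner is unchanged: still Irvine.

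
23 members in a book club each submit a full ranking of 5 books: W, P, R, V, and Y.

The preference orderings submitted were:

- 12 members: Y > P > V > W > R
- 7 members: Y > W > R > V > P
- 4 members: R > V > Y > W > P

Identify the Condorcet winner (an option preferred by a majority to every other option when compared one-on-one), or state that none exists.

Head-to-head results (23 voters total):
W vs P: P wins 12–11.
W vs R: W wins 19–4.
W vs V: V wins 16–7.
W vs Y: Y wins 23–0.
P vs R: P wins 12–11.
P vs V: P wins 12–11.
P vs Y: Y wins 23–0.
R vs V: V wins 12–11.
R vs Y: Y wins 19–4.
V vs Y: Y wins 19–4.
Y beats each rival — W (23–0), P (23–0), R (19–4), V (19–4) — so Y is the Condorcet winner.

Y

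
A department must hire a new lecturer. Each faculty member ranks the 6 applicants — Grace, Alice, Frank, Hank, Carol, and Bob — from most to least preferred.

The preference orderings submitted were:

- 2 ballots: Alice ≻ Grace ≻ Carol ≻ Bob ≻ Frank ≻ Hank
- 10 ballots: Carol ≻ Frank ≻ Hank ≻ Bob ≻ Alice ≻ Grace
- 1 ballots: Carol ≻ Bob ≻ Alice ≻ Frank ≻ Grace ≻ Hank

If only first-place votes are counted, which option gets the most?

Carol

First-place vote totals:
  Grace: 0
  Alice: 2
  Frank: 0
  Hank: 0
  Carol: 11
  Bob: 0
Carol has the most first-place votes.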